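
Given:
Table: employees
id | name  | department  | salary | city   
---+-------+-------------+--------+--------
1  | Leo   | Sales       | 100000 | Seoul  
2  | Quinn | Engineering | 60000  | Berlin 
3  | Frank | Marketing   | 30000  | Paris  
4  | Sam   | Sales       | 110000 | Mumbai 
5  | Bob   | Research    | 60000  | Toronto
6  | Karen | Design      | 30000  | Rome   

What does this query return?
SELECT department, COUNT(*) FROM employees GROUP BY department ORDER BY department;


Assigning each row to its department group:
  Leo -> Sales
  Quinn -> Engineering
  Frank -> Marketing
  Sam -> Sales
  Bob -> Research
  Karen -> Design


5 groups:
Design, 1
Engineering, 1
Marketing, 1
Research, 1
Sales, 2


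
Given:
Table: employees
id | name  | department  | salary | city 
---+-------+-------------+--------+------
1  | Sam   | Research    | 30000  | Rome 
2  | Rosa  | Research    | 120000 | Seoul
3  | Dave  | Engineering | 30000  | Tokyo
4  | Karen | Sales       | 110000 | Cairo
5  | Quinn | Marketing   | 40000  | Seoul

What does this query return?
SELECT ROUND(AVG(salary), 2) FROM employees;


SUM(salary) = 330000
COUNT = 5
ROUND(AVG, 2) = ROUND(330000 / 5, 2) = 66000.0

66000.0


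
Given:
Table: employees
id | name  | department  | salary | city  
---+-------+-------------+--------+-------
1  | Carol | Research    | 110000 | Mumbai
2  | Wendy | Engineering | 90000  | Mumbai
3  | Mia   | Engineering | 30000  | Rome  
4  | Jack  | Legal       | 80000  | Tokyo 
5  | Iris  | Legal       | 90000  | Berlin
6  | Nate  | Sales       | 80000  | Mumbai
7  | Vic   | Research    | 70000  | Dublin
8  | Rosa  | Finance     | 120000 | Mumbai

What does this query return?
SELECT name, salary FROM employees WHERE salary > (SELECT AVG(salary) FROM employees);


Subquery: AVG(salary) = 83750.0
Filtering: salary > 83750.0
  Carol (110000) -> MATCH
  Wendy (90000) -> MATCH
  Iris (90000) -> MATCH
  Rosa (120000) -> MATCH


4 rows:
Carol, 110000
Wendy, 90000
Iris, 90000
Rosa, 120000


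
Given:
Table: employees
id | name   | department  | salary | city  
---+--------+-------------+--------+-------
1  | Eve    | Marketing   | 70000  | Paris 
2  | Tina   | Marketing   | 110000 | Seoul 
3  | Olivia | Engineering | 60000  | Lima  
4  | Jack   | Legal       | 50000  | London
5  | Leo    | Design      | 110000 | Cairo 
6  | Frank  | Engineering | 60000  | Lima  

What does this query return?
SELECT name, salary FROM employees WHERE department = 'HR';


Filtering: department = 'HR'
Matching rows: 0

Empty result set (0 rows)


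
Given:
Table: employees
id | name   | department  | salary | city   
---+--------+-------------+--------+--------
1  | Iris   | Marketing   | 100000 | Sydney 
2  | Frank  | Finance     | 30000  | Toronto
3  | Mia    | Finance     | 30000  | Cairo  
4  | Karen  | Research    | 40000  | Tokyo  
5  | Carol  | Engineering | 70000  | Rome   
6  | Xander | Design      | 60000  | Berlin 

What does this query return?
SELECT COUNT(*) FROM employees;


COUNT(*) counts all rows

6


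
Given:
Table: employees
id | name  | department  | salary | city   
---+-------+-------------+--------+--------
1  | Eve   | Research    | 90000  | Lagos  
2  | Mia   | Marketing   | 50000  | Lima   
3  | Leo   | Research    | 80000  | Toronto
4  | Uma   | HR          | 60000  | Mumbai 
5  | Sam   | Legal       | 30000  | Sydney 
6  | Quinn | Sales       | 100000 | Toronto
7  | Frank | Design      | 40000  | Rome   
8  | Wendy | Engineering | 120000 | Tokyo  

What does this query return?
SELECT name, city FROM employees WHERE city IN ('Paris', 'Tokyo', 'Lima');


Filtering: city IN ('Paris', 'Tokyo', 'Lima')
Matching: 2 rows

2 rows:
Mia, Lima
Wendy, Tokyo


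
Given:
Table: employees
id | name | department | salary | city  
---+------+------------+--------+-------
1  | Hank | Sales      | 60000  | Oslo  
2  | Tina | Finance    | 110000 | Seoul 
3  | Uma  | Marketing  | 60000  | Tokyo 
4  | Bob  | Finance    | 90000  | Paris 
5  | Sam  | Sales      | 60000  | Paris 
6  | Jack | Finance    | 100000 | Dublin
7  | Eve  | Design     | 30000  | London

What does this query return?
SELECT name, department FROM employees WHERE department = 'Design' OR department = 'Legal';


Filtering: department = 'Design' OR 'Legal'
Matching: 1 rows

1 rows:
Eve, Design


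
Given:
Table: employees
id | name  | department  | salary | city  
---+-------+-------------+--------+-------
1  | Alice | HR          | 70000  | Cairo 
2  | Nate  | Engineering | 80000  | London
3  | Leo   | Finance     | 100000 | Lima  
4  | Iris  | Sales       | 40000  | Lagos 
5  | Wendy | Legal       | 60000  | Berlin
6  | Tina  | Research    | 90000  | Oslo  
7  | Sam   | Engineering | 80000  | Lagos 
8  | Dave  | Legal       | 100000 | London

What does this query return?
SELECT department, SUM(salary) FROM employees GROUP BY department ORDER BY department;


Summing salary within each department:
  Engineering: 80000 + 80000 = 160000
  Finance: 100000 = 100000
  HR: 70000 = 70000
  Legal: 60000 + 100000 = 160000
  Research: 90000 = 90000
  Sales: 40000 = 40000


6 groups:
Engineering, 160000
Finance, 100000
HR, 70000
Legal, 160000
Research, 90000
Sales, 40000


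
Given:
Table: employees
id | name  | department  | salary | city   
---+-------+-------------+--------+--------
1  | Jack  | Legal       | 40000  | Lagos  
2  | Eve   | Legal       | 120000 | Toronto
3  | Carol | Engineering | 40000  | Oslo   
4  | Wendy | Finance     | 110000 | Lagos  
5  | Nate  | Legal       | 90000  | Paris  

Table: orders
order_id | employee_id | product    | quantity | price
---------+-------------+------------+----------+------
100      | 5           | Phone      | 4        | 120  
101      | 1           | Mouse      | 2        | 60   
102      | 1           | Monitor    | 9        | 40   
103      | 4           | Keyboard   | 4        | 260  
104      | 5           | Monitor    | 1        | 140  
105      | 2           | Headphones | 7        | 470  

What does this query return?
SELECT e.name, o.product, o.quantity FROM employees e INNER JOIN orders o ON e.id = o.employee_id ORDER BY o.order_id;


Joining employees.id = orders.employee_id:
  employee Nate (id=5) -> order Phone
  employee Jack (id=1) -> order Mouse
  employee Jack (id=1) -> order Monitor
  employee Wendy (id=4) -> order Keyboard
  employee Nate (id=5) -> order Monitor
  employee Eve (id=2) -> order Headphones


6 rows:
Nate, Phone, 4
Jack, Mouse, 2
Jack, Monitor, 9
Wendy, Keyboard, 4
Nate, Monitor, 1
Eve, Headphones, 7


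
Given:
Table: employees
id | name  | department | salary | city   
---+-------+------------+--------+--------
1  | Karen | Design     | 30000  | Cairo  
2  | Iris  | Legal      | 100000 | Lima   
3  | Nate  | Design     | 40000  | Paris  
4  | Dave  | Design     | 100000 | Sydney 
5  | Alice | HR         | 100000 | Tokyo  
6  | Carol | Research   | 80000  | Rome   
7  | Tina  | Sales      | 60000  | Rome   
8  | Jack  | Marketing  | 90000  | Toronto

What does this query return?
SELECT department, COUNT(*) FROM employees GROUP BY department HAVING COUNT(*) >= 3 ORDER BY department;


Groups with count >= 3:
  Design: 3 -> PASS
  HR: 1 -> filtered out
  Legal: 1 -> filtered out
  Marketing: 1 -> filtered out
  Research: 1 -> filtered out
  Sales: 1 -> filtered out


1 groups:
Design, 3


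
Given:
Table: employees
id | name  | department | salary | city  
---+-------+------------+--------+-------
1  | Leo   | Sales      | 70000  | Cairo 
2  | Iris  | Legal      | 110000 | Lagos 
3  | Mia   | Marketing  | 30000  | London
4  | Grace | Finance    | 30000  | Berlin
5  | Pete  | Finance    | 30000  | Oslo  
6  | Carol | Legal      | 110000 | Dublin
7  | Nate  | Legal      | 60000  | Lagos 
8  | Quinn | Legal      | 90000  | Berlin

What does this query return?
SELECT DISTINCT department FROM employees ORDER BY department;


All 'department' values (row order): Sales, Legal, Marketing, Finance, Finance, Legal, Legal, Legal
Removing duplicates leaves 4 unique value(s).

4 values:
Finance
Legal
Marketing
Sales


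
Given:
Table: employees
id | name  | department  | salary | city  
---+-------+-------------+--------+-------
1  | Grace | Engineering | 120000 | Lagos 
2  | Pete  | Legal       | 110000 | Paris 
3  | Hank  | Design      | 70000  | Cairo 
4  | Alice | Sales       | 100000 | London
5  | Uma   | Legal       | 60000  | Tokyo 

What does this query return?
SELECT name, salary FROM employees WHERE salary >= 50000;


Filtering: salary >= 50000
Matching: 5 rows

5 rows:
Grace, 120000
Pete, 110000
Hank, 70000
Alice, 100000
Uma, 60000


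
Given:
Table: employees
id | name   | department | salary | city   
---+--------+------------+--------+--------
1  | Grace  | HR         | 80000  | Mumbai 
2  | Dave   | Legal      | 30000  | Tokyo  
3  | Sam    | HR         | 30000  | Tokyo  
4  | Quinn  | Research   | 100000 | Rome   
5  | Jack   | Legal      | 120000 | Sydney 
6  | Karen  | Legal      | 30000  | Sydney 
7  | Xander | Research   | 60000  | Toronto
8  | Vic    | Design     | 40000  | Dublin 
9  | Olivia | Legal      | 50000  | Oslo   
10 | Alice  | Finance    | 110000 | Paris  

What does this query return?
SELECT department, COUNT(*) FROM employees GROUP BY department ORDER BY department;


Assigning each row to its department group:
  Grace -> HR
  Dave -> Legal
  Sam -> HR
  Quinn -> Research
  Jack -> Legal
  Karen -> Legal
  Xander -> Research
  Vic -> Design
  Olivia -> Legal
  Alice -> Finance


5 groups:
Design, 1
Finance, 1
HR, 2
Legal, 4
Research, 2


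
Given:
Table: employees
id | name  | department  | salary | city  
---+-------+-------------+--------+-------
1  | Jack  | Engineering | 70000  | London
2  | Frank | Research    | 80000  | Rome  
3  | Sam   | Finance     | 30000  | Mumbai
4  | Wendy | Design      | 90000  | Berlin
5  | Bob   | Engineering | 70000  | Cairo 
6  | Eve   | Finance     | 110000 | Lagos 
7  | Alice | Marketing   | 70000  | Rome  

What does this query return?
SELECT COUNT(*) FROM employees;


COUNT(*) counts all rows

7


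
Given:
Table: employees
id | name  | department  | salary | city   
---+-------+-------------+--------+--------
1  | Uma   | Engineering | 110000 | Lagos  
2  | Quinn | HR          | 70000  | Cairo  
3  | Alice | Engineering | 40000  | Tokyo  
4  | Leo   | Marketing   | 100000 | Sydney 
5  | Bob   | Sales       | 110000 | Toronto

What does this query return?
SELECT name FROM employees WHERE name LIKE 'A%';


LIKE 'A%' matches names starting with 'A'
Matching: 1

1 rows:
Alice


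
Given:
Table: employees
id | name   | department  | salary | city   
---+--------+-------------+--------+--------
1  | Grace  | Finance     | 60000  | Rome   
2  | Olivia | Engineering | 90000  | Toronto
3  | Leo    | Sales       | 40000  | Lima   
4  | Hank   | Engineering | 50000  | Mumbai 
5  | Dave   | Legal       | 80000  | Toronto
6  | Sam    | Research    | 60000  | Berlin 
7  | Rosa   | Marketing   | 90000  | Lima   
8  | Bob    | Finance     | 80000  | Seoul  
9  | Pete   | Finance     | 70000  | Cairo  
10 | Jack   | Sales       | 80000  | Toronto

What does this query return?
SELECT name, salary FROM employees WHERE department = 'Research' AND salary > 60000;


Filtering: department = 'Research' AND salary > 60000
Matching: 0 rows

Empty result set (0 rows)


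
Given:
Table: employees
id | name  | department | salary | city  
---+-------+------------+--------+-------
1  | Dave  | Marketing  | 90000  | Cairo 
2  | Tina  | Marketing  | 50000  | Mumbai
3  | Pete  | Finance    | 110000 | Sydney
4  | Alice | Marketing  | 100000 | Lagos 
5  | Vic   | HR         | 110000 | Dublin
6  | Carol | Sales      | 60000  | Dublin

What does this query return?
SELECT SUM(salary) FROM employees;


SUM(salary) = 90000 + 50000 + 110000 + 100000 + 110000 + 60000 = 520000

520000


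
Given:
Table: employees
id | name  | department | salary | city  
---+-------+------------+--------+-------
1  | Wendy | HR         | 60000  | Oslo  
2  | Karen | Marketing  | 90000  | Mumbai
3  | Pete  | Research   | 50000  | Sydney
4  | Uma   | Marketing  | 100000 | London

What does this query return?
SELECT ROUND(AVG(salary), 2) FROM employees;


SUM(salary) = 300000
COUNT = 4
ROUND(AVG, 2) = ROUND(300000 / 4, 2) = 75000.0

75000.0


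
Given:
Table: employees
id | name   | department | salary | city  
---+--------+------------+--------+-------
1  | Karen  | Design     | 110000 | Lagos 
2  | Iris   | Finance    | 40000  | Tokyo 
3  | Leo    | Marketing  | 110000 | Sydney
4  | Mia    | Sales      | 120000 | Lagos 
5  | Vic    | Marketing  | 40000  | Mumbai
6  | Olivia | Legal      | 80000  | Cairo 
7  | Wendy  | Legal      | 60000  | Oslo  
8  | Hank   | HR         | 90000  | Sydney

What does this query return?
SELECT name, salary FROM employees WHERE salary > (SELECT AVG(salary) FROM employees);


Subquery: AVG(salary) = 81250.0
Filtering: salary > 81250.0
  Karen (110000) -> MATCH
  Leo (110000) -> MATCH
  Mia (120000) -> MATCH
  Hank (90000) -> MATCH


4 rows:
Karen, 110000
Leo, 110000
Mia, 120000
Hank, 90000


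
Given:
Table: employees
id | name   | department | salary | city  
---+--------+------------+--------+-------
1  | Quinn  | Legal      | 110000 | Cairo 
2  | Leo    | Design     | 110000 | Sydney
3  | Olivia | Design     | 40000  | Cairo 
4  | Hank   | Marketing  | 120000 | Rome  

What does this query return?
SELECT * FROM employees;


SELECT * returns all 4 rows with all columns

4 rows:
1, Quinn, Legal, 110000, Cairo
2, Leo, Design, 110000, Sydney
3, Olivia, Design, 40000, Cairo
4, Hank, Marketing, 120000, Rome


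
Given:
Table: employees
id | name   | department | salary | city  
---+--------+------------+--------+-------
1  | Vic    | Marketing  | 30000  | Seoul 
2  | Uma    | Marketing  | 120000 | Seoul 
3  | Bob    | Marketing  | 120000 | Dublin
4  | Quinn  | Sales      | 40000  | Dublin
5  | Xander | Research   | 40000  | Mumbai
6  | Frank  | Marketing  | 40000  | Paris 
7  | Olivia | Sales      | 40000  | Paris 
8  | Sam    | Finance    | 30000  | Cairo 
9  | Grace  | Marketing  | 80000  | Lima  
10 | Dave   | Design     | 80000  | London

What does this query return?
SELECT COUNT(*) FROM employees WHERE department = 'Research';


Counting rows where department = 'Research'
  Xander -> MATCH


1


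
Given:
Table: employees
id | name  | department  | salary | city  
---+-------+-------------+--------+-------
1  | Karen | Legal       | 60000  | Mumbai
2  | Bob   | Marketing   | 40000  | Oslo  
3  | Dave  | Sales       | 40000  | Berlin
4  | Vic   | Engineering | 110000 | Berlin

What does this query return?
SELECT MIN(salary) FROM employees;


Salaries: 60000, 40000, 40000, 110000
MIN = 40000

40000


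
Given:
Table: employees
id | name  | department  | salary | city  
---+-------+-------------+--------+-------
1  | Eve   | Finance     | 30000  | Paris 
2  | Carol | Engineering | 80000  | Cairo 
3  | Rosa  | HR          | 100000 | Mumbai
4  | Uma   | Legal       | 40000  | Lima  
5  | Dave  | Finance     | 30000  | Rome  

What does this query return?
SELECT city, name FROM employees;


Projecting columns: city, name

5 rows:
Paris, Eve
Cairo, Carol
Mumbai, Rosa
Lima, Uma
Rome, Dave


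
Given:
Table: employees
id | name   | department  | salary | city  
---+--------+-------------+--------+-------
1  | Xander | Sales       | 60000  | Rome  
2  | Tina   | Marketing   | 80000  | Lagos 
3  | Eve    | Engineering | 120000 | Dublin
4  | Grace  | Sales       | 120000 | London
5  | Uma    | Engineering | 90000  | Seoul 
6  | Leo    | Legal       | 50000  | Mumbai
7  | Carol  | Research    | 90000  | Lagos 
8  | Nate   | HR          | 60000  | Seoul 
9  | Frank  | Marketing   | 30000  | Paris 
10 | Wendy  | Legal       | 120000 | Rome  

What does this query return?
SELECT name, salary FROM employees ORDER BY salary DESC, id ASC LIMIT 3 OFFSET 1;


Sort by salary DESC (id ASC tiebreak), then skip 1 and take 3
Rows 2 through 4

3 rows:
Grace, 120000
Wendy, 120000
Uma, 90000


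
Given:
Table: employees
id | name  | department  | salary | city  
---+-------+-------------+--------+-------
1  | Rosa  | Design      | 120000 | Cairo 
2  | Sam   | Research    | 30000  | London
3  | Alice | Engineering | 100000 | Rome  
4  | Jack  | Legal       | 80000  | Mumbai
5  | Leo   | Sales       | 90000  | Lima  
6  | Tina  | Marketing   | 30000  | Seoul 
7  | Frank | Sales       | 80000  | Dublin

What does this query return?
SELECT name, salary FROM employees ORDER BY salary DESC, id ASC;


Sorting by salary DESC, then id ASC for ties

7 rows:
Rosa, 120000
Alice, 100000
Leo, 90000
Jack, 80000
Frank, 80000
Sam, 30000
Tina, 30000


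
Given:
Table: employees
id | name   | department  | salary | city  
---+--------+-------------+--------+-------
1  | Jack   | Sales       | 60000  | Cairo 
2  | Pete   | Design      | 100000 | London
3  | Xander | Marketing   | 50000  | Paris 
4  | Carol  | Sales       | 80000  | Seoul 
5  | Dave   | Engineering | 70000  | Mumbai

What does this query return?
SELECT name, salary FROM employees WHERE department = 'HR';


Filtering: department = 'HR'
Matching rows: 0

Empty result set (0 rows)


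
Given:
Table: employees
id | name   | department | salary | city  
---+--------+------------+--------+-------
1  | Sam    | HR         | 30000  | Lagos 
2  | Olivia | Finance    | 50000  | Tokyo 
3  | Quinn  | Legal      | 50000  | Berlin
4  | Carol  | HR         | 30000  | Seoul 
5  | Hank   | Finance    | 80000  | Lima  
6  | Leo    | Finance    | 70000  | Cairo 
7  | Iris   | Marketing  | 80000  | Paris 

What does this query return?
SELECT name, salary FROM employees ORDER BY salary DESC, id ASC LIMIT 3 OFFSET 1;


Sort by salary DESC (id ASC tiebreak), then skip 1 and take 3
Rows 2 through 4

3 rows:
Iris, 80000
Leo, 70000
Olivia, 50000


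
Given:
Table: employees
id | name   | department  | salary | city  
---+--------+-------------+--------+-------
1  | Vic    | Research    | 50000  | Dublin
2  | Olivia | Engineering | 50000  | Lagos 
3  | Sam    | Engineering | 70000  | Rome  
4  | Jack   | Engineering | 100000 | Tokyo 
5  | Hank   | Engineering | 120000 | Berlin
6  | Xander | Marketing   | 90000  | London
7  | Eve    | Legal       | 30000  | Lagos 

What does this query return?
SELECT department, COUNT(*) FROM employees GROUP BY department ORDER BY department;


Assigning each row to its department group:
  Vic -> Research
  Olivia -> Engineering
  Sam -> Engineering
  Jack -> Engineering
  Hank -> Engineering
  Xander -> Marketing
  Eve -> Legal


4 groups:
Engineering, 4
Legal, 1
Marketing, 1
Research, 1


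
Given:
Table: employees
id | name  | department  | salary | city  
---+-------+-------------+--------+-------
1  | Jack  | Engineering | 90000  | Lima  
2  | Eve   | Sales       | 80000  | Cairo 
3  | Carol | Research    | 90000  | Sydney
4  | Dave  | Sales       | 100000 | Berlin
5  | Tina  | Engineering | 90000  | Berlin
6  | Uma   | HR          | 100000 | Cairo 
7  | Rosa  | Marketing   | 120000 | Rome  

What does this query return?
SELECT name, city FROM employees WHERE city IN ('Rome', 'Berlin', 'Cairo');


Filtering: city IN ('Rome', 'Berlin', 'Cairo')
Matching: 5 rows

5 rows:
Eve, Cairo
Dave, Berlin
Tina, Berlin
Uma, Cairo
Rosa, Rome


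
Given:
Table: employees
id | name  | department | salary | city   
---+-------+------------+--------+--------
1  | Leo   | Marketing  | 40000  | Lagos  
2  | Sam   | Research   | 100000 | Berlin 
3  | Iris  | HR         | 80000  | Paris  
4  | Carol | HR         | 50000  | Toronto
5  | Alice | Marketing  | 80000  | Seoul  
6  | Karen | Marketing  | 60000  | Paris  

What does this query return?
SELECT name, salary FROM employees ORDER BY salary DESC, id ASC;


Sorting by salary DESC, then id ASC for ties

6 rows:
Sam, 100000
Iris, 80000
Alice, 80000
Karen, 60000
Carol, 50000
Leo, 40000


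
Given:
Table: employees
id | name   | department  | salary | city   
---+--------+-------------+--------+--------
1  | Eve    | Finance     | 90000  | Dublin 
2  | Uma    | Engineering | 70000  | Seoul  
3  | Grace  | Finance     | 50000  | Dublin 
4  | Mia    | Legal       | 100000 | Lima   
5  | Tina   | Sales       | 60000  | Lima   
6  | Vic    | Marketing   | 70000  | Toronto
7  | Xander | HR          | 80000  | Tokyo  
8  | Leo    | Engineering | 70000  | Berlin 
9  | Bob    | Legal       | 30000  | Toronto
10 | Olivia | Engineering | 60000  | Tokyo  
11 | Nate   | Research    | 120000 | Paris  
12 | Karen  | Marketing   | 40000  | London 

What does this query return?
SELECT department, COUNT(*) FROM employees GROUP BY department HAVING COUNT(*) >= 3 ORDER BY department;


Groups with count >= 3:
  Engineering: 3 -> PASS
  Finance: 2 -> filtered out
  HR: 1 -> filtered out
  Legal: 2 -> filtered out
  Marketing: 2 -> filtered out
  Research: 1 -> filtered out
  Sales: 1 -> filtered out


1 groups:
Engineering, 3


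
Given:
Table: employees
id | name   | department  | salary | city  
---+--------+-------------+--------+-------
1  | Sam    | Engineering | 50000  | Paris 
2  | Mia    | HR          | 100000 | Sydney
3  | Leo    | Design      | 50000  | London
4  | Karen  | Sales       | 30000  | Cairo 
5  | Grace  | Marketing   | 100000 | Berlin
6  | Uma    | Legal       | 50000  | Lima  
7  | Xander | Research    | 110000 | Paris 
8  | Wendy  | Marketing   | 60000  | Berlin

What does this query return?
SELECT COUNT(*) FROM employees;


COUNT(*) counts all rows

8


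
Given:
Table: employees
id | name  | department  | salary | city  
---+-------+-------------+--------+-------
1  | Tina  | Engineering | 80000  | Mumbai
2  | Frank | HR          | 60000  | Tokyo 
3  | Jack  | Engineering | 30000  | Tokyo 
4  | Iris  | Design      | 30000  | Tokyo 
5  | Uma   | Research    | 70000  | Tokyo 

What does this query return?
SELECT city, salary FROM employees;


Projecting columns: city, salary

5 rows:
Mumbai, 80000
Tokyo, 60000
Tokyo, 30000
Tokyo, 30000
Tokyo, 70000


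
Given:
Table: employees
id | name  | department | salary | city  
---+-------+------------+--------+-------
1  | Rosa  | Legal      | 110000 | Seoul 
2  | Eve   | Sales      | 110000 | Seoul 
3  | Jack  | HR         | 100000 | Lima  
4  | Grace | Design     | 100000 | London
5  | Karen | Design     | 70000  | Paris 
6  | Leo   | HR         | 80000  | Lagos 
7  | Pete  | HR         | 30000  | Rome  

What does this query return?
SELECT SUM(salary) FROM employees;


SUM(salary) = 110000 + 110000 + 100000 + 100000 + 70000 + 80000 + 30000 = 600000

600000


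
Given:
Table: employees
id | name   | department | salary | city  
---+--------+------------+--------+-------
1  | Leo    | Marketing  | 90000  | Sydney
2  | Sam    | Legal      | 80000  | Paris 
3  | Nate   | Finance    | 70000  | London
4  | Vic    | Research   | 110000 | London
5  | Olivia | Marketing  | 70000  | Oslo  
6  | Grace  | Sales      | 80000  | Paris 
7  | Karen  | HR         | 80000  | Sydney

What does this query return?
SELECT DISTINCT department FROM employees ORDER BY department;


All 'department' values (row order): Marketing, Legal, Finance, Research, Marketing, Sales, HR
Removing duplicates leaves 6 unique value(s).

6 values:
Finance
HR
Legal
Marketing
Research
Sales


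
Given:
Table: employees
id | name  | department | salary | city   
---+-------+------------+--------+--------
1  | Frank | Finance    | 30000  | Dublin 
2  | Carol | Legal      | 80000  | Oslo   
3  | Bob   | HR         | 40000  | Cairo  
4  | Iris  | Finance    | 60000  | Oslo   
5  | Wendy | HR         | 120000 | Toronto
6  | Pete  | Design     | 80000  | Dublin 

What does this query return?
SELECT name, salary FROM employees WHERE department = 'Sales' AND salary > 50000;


Filtering: department = 'Sales' AND salary > 50000
Matching: 0 rows

Empty result set (0 rows)


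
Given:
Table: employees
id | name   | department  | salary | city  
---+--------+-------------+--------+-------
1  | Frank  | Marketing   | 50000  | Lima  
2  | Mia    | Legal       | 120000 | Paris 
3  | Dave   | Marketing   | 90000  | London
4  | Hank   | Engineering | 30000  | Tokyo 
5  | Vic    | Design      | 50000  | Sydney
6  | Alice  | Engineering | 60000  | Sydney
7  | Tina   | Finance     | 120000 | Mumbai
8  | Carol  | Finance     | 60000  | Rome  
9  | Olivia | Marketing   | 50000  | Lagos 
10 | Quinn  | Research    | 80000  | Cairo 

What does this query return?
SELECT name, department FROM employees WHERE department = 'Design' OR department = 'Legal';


Filtering: department = 'Design' OR 'Legal'
Matching: 2 rows

2 rows:
Mia, Legal
Vic, Design


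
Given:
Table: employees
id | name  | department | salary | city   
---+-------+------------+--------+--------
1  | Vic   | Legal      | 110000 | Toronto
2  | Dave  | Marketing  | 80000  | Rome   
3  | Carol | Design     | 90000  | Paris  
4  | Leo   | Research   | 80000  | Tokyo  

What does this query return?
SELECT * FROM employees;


SELECT * returns all 4 rows with all columns

4 rows:
1, Vic, Legal, 110000, Toronto
2, Dave, Marketing, 80000, Rome
3, Carol, Design, 90000, Paris
4, Leo, Research, 80000, Tokyo


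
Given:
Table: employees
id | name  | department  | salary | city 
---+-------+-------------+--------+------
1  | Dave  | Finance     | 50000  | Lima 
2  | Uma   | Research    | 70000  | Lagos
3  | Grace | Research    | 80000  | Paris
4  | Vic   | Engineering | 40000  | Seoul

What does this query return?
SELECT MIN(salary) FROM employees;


Salaries: 50000, 70000, 80000, 40000
MIN = 40000

40000


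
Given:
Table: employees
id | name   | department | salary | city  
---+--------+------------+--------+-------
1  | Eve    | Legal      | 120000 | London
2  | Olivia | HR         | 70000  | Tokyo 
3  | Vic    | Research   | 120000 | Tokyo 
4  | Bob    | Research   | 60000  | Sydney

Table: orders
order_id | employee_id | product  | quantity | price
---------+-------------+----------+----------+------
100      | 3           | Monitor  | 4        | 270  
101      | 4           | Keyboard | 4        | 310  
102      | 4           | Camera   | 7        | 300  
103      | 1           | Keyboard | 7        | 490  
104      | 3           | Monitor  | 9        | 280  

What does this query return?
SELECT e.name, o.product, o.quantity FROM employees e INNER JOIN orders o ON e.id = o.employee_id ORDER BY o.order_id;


Joining employees.id = orders.employee_id:
  employee Vic (id=3) -> order Monitor
  employee Bob (id=4) -> order Keyboard
  employee Bob (id=4) -> order Camera
  employee Eve (id=1) -> order Keyboard
  employee Vic (id=3) -> order Monitor


5 rows:
Vic, Monitor, 4
Bob, Keyboard, 4
Bob, Camera, 7
Eve, Keyboard, 7
Vic, Monitor, 9


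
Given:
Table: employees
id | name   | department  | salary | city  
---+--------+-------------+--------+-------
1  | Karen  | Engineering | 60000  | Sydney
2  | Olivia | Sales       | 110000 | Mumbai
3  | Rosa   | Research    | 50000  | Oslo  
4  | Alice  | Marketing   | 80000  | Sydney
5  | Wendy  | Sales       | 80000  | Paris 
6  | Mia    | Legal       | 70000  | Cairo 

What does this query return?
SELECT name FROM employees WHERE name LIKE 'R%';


LIKE 'R%' matches names starting with 'R'
Matching: 1

1 rows:
Rosa


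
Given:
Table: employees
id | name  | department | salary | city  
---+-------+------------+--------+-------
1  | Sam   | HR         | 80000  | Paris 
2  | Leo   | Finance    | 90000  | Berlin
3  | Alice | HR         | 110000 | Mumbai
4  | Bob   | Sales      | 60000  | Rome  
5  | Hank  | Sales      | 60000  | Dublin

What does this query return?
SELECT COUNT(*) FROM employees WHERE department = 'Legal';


Counting rows where department = 'Legal'


0


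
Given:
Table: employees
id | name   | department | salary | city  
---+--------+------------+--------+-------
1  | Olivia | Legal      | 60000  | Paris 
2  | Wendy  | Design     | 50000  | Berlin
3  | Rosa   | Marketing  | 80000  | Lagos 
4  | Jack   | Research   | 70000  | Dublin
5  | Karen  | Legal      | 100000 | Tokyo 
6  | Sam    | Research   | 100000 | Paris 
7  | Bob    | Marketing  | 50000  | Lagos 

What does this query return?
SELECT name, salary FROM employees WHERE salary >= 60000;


Filtering: salary >= 60000
Matching: 5 rows

5 rows:
Olivia, 60000
Rosa, 80000
Jack, 70000
Karen, 100000
Sam, 100000


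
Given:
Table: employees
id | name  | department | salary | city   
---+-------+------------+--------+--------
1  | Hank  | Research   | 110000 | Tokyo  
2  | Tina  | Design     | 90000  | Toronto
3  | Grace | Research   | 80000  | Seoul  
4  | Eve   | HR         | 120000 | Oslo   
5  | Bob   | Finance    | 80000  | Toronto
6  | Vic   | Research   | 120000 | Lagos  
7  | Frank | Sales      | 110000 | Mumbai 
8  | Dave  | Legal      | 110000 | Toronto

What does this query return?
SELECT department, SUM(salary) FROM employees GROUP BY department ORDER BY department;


Summing salary within each department:
  Design: 90000 = 90000
  Finance: 80000 = 80000
  HR: 120000 = 120000
  Legal: 110000 = 110000
  Research: 110000 + 80000 + 120000 = 310000
  Sales: 110000 = 110000


6 groups:
Design, 90000
Finance, 80000
HR, 120000
Legal, 110000
Research, 310000
Sales, 110000


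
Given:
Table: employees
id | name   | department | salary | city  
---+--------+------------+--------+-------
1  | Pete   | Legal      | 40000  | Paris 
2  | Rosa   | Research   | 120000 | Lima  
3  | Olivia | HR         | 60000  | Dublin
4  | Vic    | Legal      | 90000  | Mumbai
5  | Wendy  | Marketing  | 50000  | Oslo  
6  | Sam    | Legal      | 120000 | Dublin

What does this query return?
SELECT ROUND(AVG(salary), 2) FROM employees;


SUM(salary) = 480000
COUNT = 6
ROUND(AVG, 2) = ROUND(480000 / 6, 2) = 80000.0

80000.0


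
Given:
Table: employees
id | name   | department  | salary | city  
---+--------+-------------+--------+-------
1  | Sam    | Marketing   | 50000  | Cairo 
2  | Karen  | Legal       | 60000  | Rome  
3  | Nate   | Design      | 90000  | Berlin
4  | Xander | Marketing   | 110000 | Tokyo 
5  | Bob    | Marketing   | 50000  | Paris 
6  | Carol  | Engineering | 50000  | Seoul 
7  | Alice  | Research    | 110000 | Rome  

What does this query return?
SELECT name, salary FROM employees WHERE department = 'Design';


Filtering: department = 'Design'
Matching rows: 1

1 rows:
Nate, 90000


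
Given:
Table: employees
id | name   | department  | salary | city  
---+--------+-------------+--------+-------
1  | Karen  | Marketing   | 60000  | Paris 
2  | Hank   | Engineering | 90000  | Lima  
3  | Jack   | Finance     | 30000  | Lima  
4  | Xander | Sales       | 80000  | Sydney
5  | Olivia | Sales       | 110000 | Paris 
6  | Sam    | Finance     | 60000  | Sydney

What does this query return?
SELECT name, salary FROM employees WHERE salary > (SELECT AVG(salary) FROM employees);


Subquery: AVG(salary) = 71666.67
Filtering: salary > 71666.67
  Hank (90000) -> MATCH
  Xander (80000) -> MATCH
  Olivia (110000) -> MATCH


3 rows:
Hank, 90000
Xander, 80000
Olivia, 110000


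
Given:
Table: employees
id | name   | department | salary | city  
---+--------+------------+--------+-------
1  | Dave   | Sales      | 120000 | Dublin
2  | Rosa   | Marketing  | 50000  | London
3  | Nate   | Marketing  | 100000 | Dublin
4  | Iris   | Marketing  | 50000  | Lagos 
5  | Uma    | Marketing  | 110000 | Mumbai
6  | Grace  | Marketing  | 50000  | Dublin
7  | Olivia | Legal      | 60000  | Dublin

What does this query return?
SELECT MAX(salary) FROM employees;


Salaries: 120000, 50000, 100000, 50000, 110000, 50000, 60000
MAX = 120000

120000


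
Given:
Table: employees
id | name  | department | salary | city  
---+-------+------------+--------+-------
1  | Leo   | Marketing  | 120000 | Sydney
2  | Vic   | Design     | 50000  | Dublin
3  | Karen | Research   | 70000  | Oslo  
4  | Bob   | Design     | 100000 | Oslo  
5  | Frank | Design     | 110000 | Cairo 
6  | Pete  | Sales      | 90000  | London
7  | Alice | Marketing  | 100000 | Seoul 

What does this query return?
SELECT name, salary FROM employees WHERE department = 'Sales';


Filtering: department = 'Sales'
Matching rows: 1

1 rows:
Pete, 90000


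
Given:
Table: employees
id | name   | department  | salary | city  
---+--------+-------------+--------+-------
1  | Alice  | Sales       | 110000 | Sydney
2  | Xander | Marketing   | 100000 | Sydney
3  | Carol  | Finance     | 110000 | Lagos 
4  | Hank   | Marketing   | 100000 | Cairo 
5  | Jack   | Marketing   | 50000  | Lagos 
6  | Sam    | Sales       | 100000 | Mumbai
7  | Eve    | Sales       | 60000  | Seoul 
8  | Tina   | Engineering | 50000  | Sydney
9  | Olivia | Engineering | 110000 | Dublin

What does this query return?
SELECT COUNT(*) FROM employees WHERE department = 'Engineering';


Counting rows where department = 'Engineering'
  Tina -> MATCH
  Olivia -> MATCH


2


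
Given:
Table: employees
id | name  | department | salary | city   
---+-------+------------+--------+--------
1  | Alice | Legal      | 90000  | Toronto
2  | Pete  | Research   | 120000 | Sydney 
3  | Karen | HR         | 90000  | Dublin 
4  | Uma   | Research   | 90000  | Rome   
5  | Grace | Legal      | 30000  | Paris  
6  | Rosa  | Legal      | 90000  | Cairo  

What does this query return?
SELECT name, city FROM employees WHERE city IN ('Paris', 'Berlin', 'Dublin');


Filtering: city IN ('Paris', 'Berlin', 'Dublin')
Matching: 2 rows

2 rows:
Karen, Dublin
Grace, Paris


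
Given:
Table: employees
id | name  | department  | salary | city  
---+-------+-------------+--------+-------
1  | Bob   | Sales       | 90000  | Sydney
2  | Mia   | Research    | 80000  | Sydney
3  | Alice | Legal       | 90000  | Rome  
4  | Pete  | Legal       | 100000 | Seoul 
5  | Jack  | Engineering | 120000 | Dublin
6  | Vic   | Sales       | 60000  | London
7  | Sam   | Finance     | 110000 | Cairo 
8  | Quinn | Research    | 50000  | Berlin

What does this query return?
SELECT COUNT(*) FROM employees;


COUNT(*) counts all rows

8


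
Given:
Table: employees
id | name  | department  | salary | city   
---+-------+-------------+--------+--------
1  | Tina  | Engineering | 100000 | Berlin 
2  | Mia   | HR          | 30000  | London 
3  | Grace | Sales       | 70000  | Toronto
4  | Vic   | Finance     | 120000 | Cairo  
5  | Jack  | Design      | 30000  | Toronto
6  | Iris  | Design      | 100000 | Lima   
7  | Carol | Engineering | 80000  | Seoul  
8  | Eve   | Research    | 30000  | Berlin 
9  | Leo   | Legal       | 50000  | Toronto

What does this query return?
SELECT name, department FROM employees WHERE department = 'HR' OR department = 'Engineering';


Filtering: department = 'HR' OR 'Engineering'
Matching: 3 rows

3 rows:
Tina, Engineering
Mia, HR
Carol, Engineering


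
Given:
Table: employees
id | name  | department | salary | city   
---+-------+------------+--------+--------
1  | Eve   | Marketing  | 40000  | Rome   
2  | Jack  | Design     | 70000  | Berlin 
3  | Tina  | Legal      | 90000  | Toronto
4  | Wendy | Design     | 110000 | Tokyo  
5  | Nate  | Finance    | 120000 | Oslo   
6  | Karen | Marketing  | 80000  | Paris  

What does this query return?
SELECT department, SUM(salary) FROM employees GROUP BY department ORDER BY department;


Summing salary within each department:
  Design: 70000 + 110000 = 180000
  Finance: 120000 = 120000
  Legal: 90000 = 90000
  Marketing: 40000 + 80000 = 120000


4 groups:
Design, 180000
Finance, 120000
Legal, 90000
Marketing, 120000


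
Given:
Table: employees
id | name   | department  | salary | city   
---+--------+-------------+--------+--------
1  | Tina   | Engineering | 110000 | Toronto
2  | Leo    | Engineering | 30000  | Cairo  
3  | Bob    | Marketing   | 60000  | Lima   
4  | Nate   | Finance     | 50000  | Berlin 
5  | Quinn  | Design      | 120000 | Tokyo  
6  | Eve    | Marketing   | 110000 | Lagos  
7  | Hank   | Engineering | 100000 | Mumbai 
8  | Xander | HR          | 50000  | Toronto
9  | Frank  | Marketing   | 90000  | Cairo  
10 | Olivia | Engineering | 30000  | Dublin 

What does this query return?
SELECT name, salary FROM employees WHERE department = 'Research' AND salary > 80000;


Filtering: department = 'Research' AND salary > 80000
Matching: 0 rows

Empty result set (0 rows)


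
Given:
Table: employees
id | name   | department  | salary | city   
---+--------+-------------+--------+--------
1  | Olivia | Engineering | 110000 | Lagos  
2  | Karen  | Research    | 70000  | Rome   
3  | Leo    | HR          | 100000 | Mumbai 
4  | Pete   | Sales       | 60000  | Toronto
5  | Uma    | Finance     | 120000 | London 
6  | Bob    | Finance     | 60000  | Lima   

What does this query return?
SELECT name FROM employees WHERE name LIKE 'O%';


LIKE 'O%' matches names starting with 'O'
Matching: 1

1 rows:
Olivia


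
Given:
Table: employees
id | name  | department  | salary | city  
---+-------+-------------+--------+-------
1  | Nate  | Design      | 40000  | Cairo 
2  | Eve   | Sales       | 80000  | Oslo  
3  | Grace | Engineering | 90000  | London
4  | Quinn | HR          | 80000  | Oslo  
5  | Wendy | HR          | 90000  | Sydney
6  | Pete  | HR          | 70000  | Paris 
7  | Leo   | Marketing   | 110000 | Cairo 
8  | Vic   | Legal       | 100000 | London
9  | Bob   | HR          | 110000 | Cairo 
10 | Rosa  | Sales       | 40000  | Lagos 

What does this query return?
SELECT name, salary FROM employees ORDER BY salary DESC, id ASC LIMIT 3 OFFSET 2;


Sort by salary DESC (id ASC tiebreak), then skip 2 and take 3
Rows 3 through 5

3 rows:
Vic, 100000
Grace, 90000
Wendy, 90000


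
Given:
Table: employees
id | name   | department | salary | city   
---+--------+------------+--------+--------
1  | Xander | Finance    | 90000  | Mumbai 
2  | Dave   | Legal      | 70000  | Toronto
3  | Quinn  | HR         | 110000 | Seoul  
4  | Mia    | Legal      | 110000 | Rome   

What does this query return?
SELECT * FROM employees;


SELECT * returns all 4 rows with all columns

4 rows:
1, Xander, Finance, 90000, Mumbai
2, Dave, Legal, 70000, Toronto
3, Quinn, HR, 110000, Seoul
4, Mia, Legal, 110000, Rome


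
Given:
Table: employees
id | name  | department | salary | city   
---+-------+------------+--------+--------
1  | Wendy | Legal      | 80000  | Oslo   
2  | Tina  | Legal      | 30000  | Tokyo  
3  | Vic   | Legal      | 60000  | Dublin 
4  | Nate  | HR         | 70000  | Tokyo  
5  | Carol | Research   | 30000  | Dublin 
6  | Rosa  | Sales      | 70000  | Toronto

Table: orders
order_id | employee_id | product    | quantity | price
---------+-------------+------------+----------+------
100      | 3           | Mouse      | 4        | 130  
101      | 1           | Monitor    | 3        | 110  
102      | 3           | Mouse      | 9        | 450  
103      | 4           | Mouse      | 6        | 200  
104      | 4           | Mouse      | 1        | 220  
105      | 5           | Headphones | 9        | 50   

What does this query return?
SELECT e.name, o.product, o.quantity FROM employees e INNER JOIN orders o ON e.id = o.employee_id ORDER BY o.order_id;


Joining employees.id = orders.employee_id:
  employee Vic (id=3) -> order Mouse
  employee Wendy (id=1) -> order Monitor
  employee Vic (id=3) -> order Mouse
  employee Nate (id=4) -> order Mouse
  employee Nate (id=4) -> order Mouse
  employee Carol (id=5) -> order Headphones


6 rows:
Vic, Mouse, 4
Wendy, Monitor, 3
Vic, Mouse, 9
Nate, Mouse, 6
Nate, Mouse, 1
Carol, Headphones, 9


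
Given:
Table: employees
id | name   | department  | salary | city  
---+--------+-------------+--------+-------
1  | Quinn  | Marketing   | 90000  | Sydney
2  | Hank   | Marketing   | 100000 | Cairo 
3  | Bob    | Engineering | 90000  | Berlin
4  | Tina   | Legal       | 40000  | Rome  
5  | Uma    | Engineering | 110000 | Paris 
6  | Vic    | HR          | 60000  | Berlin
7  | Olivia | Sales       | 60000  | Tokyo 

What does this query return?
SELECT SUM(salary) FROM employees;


SUM(salary) = 90000 + 100000 + 90000 + 40000 + 110000 + 60000 + 60000 = 550000

550000


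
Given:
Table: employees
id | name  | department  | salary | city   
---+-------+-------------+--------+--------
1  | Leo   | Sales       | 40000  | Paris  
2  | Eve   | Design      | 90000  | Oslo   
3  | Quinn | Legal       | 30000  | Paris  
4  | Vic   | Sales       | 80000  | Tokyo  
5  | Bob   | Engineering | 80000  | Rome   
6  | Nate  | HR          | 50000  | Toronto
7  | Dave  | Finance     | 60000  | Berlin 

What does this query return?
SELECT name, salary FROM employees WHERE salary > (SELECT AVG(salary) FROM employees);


Subquery: AVG(salary) = 61428.57
Filtering: salary > 61428.57
  Eve (90000) -> MATCH
  Vic (80000) -> MATCH
  Bob (80000) -> MATCH


3 rows:
Eve, 90000
Vic, 80000
Bob, 80000
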